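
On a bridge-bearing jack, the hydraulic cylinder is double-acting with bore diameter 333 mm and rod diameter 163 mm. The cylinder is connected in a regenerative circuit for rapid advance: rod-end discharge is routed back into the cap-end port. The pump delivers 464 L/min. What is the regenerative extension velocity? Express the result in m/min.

v ≈ 22.2 m/min

In regeneration the rod-end outflow joins the pump flow into the cap end, so the net volume the pump must supply per unit advance equals the rod cross-section area.
Rod cross-section A_rod = π/4 × (163 mm)² = 20870 mm^2
v = Q_pump / A_rod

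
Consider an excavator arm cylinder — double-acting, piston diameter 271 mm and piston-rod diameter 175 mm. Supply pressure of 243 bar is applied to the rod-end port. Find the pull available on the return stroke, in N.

F ≈ 8.17e5 N

Rod-side annular area A_ann = π/4 × (271² − 175²) = 33630 mm^2
On retraction the pressure acts on the annular area (bore minus rod).
F = P × A_ann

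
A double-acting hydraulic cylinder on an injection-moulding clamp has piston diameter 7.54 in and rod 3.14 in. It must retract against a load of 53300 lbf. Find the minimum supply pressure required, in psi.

P ≈ 1440 psi

Rod-side annular area A_ann = π/4 × (7.54² − 3.14²) = 36.91 in^2
Retraction: pressure acts on the annular area.
P = F / A = 53300 lbf / A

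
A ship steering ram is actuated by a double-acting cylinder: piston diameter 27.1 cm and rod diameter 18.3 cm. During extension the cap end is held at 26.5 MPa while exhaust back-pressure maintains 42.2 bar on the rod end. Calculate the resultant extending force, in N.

Cap-side area A_cap = π/4 × (27.1 cm)² = 576.8 cm^2
Rod-side annular area A_ann = π/4 × (27.1² − 18.3²) = 313.8 cm^2
Net thrust = P_cap·A_cap − P_rod·A_ann = 1.529e6 N − 1.324e5 N

F ≈ 1.40e6 N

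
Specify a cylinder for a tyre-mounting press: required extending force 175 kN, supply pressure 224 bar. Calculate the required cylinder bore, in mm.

Extension force acts on the full piston face: F = P × (π/4)D².
D = √(4F / (πP)) = √(4 × 175 kN / (π × 224 bar))

D ≈ 99.7 mm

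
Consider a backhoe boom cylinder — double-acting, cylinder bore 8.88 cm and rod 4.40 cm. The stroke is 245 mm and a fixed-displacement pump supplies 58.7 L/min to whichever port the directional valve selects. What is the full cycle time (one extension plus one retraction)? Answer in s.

t ≈ 2.72 s

Cap-side area A_cap = π/4 × (8.88 cm)² = 61.93 cm^2
Rod-side annular area A_ann = π/4 × (8.88² − 4.40²) = 46.73 cm^2
t_ext = A_cap·L/Q = 1.551 s
t_ret = A_ann·L/Q = 1.170 s
t_cycle = t_ext + t_ret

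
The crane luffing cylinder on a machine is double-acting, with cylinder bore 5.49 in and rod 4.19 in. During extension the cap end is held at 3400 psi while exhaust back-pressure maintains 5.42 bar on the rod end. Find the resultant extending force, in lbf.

Cap-side area A_cap = π/4 × (5.49 in)² = 23.67 in^2
Rod-side annular area A_ann = π/4 × (5.49² − 4.19²) = 9.883 in^2
Net thrust = P_cap·A_cap − P_rod·A_ann = 80480 lbf − 776.9 lbf

F ≈ 79700 lbf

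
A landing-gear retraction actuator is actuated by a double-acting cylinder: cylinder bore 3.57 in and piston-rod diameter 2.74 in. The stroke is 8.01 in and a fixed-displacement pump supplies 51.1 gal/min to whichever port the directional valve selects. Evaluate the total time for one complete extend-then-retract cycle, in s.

Cap-side area A_cap = π/4 × (3.57 in)² = 10.01 in^2
Rod-side annular area A_ann = π/4 × (3.57² − 2.74²) = 4.113 in^2
t_ext = A_cap·L/Q = 0.4075 s
t_ret = A_ann·L/Q = 0.1675 s
t_cycle = t_ext + t_ret

t ≈ 0.575 s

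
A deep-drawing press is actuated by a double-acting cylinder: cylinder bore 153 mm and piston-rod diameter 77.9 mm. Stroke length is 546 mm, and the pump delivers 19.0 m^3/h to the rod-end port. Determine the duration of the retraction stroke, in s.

t ≈ 1.41 s

Rod-side annular area A_ann = π/4 × (153² − 77.9²) = 13620 mm^2
Swept volume V = A × L; t = V / Q = A·L / Q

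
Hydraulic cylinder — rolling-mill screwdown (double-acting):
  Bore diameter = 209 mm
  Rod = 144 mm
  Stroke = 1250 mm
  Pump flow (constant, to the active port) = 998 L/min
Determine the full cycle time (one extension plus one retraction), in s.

Cap-side area A_cap = π/4 × (209 mm)² = 34310 mm^2
Rod-side annular area A_ann = π/4 × (209² − 144²) = 18020 mm^2
t_ext = A_cap·L/Q = 2.578 s
t_ret = A_ann·L/Q = 1.354 s
t_cycle = t_ext + t_ret

t ≈ 3.93 s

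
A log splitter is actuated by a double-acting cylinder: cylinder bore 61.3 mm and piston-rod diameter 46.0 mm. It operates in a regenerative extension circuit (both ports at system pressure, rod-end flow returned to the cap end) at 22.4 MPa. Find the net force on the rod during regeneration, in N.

F ≈ 37200 N

With equal pressure on both faces, forces on the annular region cancel; the net push is pressure × rod cross-section.
Rod cross-section A_rod = π/4 × (46.0 mm)² = 1662 mm^2
F = P × A_rod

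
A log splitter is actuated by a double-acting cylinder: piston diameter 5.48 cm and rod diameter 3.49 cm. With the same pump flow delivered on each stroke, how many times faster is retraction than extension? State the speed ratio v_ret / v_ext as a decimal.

Cap-side area A_cap = π/4 × (5.48 cm)² = 23.59 cm^2
Rod-side annular area A_ann = π/4 × (5.48² − 3.49²) = 14.02 cm^2
For equal Q, v ∝ 1/A, so v_ret/v_ext = A_cap/A_ann.

v_ret/v_ext ≈ 1.68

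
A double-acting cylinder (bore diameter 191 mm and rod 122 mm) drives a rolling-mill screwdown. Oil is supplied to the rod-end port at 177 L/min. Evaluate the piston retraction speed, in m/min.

v ≈ 10.4 m/min

Rod-side annular area A_ann = π/4 × (191² − 122²) = 16960 mm^2
Flow into the rod-end port fills the annular volume.
v = Q / A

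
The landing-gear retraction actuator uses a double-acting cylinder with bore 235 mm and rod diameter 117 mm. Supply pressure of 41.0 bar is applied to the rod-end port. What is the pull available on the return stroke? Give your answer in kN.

Rod-side annular area A_ann = π/4 × (235² − 117²) = 32620 mm^2
On retraction the pressure acts on the annular area (bore minus rod).
F = P × A_ann

F ≈ 134 kN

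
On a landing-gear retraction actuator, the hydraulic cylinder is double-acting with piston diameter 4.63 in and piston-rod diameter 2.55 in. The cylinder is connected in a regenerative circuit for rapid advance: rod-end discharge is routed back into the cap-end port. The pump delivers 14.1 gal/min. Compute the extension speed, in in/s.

In regeneration the rod-end outflow joins the pump flow into the cap end, so the net volume the pump must supply per unit advance equals the rod cross-section area.
Rod cross-section A_rod = π/4 × (2.55 in)² = 5.107 in^2
v = Q_pump / A_rod

v ≈ 10.6 in/s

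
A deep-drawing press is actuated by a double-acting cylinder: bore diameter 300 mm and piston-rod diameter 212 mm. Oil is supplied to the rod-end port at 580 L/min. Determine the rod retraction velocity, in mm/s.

v ≈ 273 mm/s

Rod-side annular area A_ann = π/4 × (300² − 212²) = 35390 mm^2
Flow into the rod-end port fills the annular volume.
v = Q / A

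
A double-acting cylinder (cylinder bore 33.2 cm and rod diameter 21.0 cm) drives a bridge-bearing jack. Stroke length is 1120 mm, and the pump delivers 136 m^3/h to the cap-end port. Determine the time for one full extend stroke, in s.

Cap-side area A_cap = π/4 × (33.2 cm)² = 865.7 cm^2
Swept volume V = A × L; t = V / Q = A·L / Q

t ≈ 2.57 s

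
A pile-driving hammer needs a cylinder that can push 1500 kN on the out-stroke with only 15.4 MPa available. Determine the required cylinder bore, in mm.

Extension force acts on the full piston face: F = P × (π/4)D².
D = √(4F / (πP)) = √(4 × 1500 kN / (π × 15.4 MPa))

D ≈ 352 mm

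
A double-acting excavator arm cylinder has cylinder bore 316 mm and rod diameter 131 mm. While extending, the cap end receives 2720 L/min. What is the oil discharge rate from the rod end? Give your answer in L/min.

Q_out ≈ 2250 L/min

Cap-side area A_cap = π/4 × (316 mm)² = 78430 mm^2
Rod-side annular area A_ann = π/4 × (316² − 131²) = 64950 mm^2
Piston speed v = Q_in/A_cap; rod-end outflow Q_out = v × A_ann = Q_in × A_ann/A_cap.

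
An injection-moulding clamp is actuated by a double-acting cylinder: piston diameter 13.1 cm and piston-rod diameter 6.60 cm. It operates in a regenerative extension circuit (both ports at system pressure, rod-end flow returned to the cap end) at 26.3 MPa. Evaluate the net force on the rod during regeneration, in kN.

With equal pressure on both faces, forces on the annular region cancel; the net push is pressure × rod cross-section.
Rod cross-section A_rod = π/4 × (6.60 cm)² = 34.21 cm^2
F = P × A_rod

F ≈ 90.0 kN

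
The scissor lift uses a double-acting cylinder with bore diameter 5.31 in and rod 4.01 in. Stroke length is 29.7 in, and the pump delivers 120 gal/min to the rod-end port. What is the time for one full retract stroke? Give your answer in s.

Rod-side annular area A_ann = π/4 × (5.31² − 4.01²) = 9.516 in^2
Swept volume V = A × L; t = V / Q = A·L / Q

t ≈ 0.612 s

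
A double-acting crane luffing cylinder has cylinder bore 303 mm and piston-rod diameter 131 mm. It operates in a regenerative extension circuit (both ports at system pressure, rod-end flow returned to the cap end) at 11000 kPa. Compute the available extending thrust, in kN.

F ≈ 148 kN

With equal pressure on both faces, forces on the annular region cancel; the net push is pressure × rod cross-section.
Rod cross-section A_rod = π/4 × (131 mm)² = 13480 mm^2
F = P × A_rod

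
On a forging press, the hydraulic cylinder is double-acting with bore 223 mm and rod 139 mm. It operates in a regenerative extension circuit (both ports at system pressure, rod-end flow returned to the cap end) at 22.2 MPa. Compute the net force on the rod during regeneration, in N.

F ≈ 3.37e5 N

With equal pressure on both faces, forces on the annular region cancel; the net push is pressure × rod cross-section.
Rod cross-section A_rod = π/4 × (139 mm)² = 15170 mm^2
F = P × A_rod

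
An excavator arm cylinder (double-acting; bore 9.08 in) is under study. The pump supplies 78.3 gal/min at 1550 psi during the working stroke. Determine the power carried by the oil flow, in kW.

W ≈ 52.8 kW

Hydraulic power = P × Q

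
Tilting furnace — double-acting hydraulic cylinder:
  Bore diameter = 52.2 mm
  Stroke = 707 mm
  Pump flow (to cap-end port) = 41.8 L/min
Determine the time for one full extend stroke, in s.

Cap-side area A_cap = π/4 × (52.2 mm)² = 2140 mm^2
Swept volume V = A × L; t = V / Q = A·L / Q

t ≈ 2.17 s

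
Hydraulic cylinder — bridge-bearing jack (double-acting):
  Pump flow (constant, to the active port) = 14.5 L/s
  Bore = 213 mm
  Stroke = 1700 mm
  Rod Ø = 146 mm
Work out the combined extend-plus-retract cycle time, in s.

t ≈ 6.39 s

Cap-side area A_cap = π/4 × (213 mm)² = 35630 mm^2
Rod-side annular area A_ann = π/4 × (213² − 146²) = 18890 mm^2
t_ext = A_cap·L/Q = 4.178 s
t_ret = A_ann·L/Q = 2.215 s
t_cycle = t_ext + t_ret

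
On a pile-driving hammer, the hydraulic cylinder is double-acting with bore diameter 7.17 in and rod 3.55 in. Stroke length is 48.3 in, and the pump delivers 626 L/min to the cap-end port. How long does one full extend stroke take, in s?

t ≈ 3.06 s

Cap-side area A_cap = π/4 × (7.17 in)² = 40.38 in^2
Swept volume V = A × L; t = V / Q = A·L / Q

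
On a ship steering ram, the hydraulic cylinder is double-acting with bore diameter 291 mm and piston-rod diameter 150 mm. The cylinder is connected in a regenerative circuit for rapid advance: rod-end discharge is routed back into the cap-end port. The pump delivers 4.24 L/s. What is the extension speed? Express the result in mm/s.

In regeneration the rod-end outflow joins the pump flow into the cap end, so the net volume the pump must supply per unit advance equals the rod cross-section area.
Rod cross-section A_rod = π/4 × (150 mm)² = 17670 mm^2
v = Q_pump / A_rod

v ≈ 240 mm/s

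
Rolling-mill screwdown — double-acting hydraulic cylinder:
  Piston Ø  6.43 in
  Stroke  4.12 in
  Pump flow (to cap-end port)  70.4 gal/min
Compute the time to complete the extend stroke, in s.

Cap-side area A_cap = π/4 × (6.43 in)² = 32.47 in^2
Swept volume V = A × L; t = V / Q = A·L / Q

t ≈ 0.494 s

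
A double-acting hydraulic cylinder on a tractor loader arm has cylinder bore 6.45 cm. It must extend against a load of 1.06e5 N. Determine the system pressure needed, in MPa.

P ≈ 32.4 MPa

Cap-side area A_cap = π/4 × (6.45 cm)² = 32.67 cm^2
P = F / A = 1.06e5 N / A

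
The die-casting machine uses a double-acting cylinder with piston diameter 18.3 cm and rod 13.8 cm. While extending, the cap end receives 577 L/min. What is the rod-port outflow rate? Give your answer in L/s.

Cap-side area A_cap = π/4 × (18.3 cm)² = 263.0 cm^2
Rod-side annular area A_ann = π/4 × (18.3² − 13.8²) = 113.5 cm^2
Piston speed v = Q_in/A_cap; rod-end outflow Q_out = v × A_ann = Q_in × A_ann/A_cap.

Q_out ≈ 4.15 L/s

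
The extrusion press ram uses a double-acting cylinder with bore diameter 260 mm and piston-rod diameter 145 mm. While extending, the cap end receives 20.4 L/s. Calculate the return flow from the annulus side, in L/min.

Cap-side area A_cap = π/4 × (260 mm)² = 53090 mm^2
Rod-side annular area A_ann = π/4 × (260² − 145²) = 36580 mm^2
Piston speed v = Q_in/A_cap; rod-end outflow Q_out = v × A_ann = Q_in × A_ann/A_cap.

Q_out ≈ 843 L/min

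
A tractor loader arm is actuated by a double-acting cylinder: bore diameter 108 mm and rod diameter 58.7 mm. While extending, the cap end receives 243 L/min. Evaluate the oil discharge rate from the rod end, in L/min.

Q_out ≈ 171 L/min

Cap-side area A_cap = π/4 × (108 mm)² = 9161 mm^2
Rod-side annular area A_ann = π/4 × (108² − 58.7²) = 6455 mm^2
Piston speed v = Q_in/A_cap; rod-end outflow Q_out = v × A_ann = Q_in × A_ann/A_cap.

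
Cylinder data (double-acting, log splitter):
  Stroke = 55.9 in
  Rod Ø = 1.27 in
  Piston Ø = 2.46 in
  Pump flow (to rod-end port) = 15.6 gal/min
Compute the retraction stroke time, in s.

Rod-side annular area A_ann = π/4 × (2.46² − 1.27²) = 3.486 in^2
Swept volume V = A × L; t = V / Q = A·L / Q

t ≈ 3.24 s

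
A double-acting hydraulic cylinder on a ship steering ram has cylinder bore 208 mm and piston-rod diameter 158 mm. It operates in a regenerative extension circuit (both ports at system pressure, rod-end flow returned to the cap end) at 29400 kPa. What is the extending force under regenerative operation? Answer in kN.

F ≈ 576 kN

With equal pressure on both faces, forces on the annular region cancel; the net push is pressure × rod cross-section.
Rod cross-section A_rod = π/4 × (158 mm)² = 19610 mm^2
F = P × A_rod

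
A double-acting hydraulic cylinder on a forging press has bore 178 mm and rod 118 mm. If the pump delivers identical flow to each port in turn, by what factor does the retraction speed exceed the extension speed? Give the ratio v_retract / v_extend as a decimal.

v_ret/v_ext ≈ 1.78

Cap-side area A_cap = π/4 × (178 mm)² = 24880 mm^2
Rod-side annular area A_ann = π/4 × (178² − 118²) = 13950 mm^2
For equal Q, v ∝ 1/A, so v_ret/v_ext = A_cap/A_ann.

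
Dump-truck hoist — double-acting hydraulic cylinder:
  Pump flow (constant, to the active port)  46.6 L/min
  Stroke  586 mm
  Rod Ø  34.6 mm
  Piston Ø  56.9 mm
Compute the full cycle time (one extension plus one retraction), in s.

t ≈ 3.13 s

Cap-side area A_cap = π/4 × (56.9 mm)² = 2543 mm^2
Rod-side annular area A_ann = π/4 × (56.9² − 34.6²) = 1603 mm^2
t_ext = A_cap·L/Q = 1.919 s
t_ret = A_ann·L/Q = 1.209 s
t_cycle = t_ext + t_ret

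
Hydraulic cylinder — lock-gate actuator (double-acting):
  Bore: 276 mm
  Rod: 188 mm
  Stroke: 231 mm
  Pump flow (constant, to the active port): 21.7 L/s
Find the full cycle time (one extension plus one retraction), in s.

Cap-side area A_cap = π/4 × (276 mm)² = 59830 mm^2
Rod-side annular area A_ann = π/4 × (276² − 188²) = 32070 mm^2
t_ext = A_cap·L/Q = 0.6369 s
t_ret = A_ann·L/Q = 0.3414 s
t_cycle = t_ext + t_ret

t ≈ 0.978 s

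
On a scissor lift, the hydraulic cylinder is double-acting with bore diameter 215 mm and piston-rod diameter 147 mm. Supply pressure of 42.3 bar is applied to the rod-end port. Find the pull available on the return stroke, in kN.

F ≈ 81.8 kN

Rod-side annular area A_ann = π/4 × (215² − 147²) = 19330 mm^2
On retraction the pressure acts on the annular area (bore minus rod).
F = P × A_ann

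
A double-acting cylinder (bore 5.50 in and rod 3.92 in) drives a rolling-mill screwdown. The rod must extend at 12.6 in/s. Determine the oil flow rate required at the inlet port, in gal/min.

Cap-side area A_cap = π/4 × (5.50 in)² = 23.76 in^2
Q = A × v

Q ≈ 77.8 gal/min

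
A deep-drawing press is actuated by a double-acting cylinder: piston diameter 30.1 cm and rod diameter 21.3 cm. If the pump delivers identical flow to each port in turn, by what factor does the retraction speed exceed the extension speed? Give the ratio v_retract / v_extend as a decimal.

Cap-side area A_cap = π/4 × (30.1 cm)² = 711.6 cm^2
Rod-side annular area A_ann = π/4 × (30.1² − 21.3²) = 355.3 cm^2
For equal Q, v ∝ 1/A, so v_ret/v_ext = A_cap/A_ann.

v_ret/v_ext ≈ 2.00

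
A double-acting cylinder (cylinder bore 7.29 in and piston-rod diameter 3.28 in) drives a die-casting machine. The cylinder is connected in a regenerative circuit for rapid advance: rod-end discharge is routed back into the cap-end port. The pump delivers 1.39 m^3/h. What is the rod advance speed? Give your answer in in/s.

v ≈ 2.79 in/s

In regeneration the rod-end outflow joins the pump flow into the cap end, so the net volume the pump must supply per unit advance equals the rod cross-section area.
Rod cross-section A_rod = π/4 × (3.28 in)² = 8.450 in^2
v = Q_pump / A_rod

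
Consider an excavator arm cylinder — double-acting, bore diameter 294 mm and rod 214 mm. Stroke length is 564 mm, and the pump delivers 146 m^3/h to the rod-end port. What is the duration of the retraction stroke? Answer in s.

Rod-side annular area A_ann = π/4 × (294² − 214²) = 31920 mm^2
Swept volume V = A × L; t = V / Q = A·L / Q

t ≈ 0.444 s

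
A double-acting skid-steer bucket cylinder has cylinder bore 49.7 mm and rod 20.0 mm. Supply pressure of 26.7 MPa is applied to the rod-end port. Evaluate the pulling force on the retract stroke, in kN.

Rod-side annular area A_ann = π/4 × (49.7² − 20.0²) = 1626 mm^2
On retraction the pressure acts on the annular area (bore minus rod).
F = P × A_ann

F ≈ 43.4 kN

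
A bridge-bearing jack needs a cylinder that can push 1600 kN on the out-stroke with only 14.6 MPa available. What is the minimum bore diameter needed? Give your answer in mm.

Extension force acts on the full piston face: F = P × (π/4)D².
D = √(4F / (πP)) = √(4 × 1600 kN / (π × 14.6 MPa))

D ≈ 374 mm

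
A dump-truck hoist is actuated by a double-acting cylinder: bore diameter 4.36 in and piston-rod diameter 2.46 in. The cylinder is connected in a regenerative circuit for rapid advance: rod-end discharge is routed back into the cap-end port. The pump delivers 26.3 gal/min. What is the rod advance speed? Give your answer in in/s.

v ≈ 21.3 in/s

In regeneration the rod-end outflow joins the pump flow into the cap end, so the net volume the pump must supply per unit advance equals the rod cross-section area.
Rod cross-section A_rod = π/4 × (2.46 in)² = 4.753 in^2
v = Q_pump / A_rod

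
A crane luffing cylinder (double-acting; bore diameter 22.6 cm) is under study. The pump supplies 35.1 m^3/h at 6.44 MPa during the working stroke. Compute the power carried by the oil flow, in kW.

W ≈ 62.8 kW

Hydraulic power = P × Q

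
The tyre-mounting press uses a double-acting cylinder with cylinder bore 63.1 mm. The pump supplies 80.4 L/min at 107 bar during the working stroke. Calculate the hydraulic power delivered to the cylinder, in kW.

Hydraulic power = P × Q

W ≈ 14.3 kW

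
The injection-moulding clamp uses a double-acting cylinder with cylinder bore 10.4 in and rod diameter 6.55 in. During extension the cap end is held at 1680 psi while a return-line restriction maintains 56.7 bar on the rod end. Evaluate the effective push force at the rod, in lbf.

Cap-side area A_cap = π/4 × (10.4 in)² = 84.95 in^2
Rod-side annular area A_ann = π/4 × (10.4² − 6.55²) = 51.25 in^2
Net thrust = P_cap·A_cap − P_rod·A_ann = 1.427e5 lbf − 42150 lbf

F ≈ 1.01e5 lbf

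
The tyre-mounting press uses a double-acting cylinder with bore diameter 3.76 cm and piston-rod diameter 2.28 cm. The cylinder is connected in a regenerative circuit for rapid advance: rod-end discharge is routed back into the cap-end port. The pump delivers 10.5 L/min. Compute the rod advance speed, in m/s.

In regeneration the rod-end outflow joins the pump flow into the cap end, so the net volume the pump must supply per unit advance equals the rod cross-section area.
Rod cross-section A_rod = π/4 × (2.28 cm)² = 4.083 cm^2
v = Q_pump / A_rod

v ≈ 0.429 m/s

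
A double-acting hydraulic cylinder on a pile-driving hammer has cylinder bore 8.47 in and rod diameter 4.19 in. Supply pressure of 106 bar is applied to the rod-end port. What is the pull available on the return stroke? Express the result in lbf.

F ≈ 65400 lbf

Rod-side annular area A_ann = π/4 × (8.47² − 4.19²) = 42.56 in^2
On retraction the pressure acts on the annular area (bore minus rod).
F = P × A_ann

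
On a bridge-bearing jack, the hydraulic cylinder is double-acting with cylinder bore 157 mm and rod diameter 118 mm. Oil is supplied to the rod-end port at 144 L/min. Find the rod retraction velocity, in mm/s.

v ≈ 285 mm/s

Rod-side annular area A_ann = π/4 × (157² − 118²) = 8423 mm^2
Flow into the rod-end port fills the annular volume.
v = Q / A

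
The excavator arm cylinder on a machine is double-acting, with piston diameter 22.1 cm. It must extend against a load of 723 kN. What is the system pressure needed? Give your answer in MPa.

P ≈ 18.8 MPa

Cap-side area A_cap = π/4 × (22.1 cm)² = 383.6 cm^2
P = F / A = 723 kN / A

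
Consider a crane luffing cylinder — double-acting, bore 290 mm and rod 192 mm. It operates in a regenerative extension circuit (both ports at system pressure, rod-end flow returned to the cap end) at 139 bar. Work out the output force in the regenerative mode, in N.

With equal pressure on both faces, forces on the annular region cancel; the net push is pressure × rod cross-section.
Rod cross-section A_rod = π/4 × (192 mm)² = 28950 mm^2
F = P × A_rod

F ≈ 4.02e5 N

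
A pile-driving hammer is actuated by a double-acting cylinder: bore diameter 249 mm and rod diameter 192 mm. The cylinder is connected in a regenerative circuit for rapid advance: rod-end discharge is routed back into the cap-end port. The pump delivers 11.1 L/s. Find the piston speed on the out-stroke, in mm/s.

v ≈ 383 mm/s

In regeneration the rod-end outflow joins the pump flow into the cap end, so the net volume the pump must supply per unit advance equals the rod cross-section area.
Rod cross-section A_rod = π/4 × (192 mm)² = 28950 mm^2
v = Q_pump / A_rod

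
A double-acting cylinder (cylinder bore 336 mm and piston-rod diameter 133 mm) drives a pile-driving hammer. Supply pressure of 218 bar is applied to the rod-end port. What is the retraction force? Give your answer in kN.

Rod-side annular area A_ann = π/4 × (336² − 133²) = 74780 mm^2
On retraction the pressure acts on the annular area (bore minus rod).
F = P × A_ann

F ≈ 1630 kN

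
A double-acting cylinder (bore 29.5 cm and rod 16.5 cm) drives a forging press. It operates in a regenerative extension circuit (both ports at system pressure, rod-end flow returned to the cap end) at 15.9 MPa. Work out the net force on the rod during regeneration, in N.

F ≈ 3.40e5 N

With equal pressure on both faces, forces on the annular region cancel; the net push is pressure × rod cross-section.
Rod cross-section A_rod = π/4 × (16.5 cm)² = 213.8 cm^2
F = P × A_rod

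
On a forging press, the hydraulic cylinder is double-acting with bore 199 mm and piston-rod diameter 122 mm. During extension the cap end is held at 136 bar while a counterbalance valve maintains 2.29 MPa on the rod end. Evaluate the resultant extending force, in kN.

Cap-side area A_cap = π/4 × (199 mm)² = 31100 mm^2
Rod-side annular area A_ann = π/4 × (199² − 122²) = 19410 mm^2
Net thrust = P_cap·A_cap − P_rod·A_ann = 423.0 kN − 44.46 kN

F ≈ 379 kN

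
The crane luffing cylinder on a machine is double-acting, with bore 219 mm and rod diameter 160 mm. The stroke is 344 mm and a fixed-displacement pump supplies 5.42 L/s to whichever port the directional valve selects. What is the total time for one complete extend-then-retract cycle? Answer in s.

t ≈ 3.51 s

Cap-side area A_cap = π/4 × (219 mm)² = 37670 mm^2
Rod-side annular area A_ann = π/4 × (219² − 160²) = 17560 mm^2
t_ext = A_cap·L/Q = 2.391 s
t_ret = A_ann·L/Q = 1.115 s
t_cycle = t_ext + t_ret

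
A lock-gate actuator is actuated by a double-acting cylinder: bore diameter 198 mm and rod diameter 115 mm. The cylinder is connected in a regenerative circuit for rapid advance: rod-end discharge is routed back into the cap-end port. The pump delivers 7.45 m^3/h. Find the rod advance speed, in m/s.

In regeneration the rod-end outflow joins the pump flow into the cap end, so the net volume the pump must supply per unit advance equals the rod cross-section area.
Rod cross-section A_rod = π/4 × (115 mm)² = 10390 mm^2
v = Q_pump / A_rod

v ≈ 0.199 m/s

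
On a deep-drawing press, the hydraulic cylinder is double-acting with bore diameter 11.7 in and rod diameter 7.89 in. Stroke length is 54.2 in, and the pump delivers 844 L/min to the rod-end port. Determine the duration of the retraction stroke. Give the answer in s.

t ≈ 3.70 s

Rod-side annular area A_ann = π/4 × (11.7² − 7.89²) = 58.62 in^2
Swept volume V = A × L; t = V / Q = A·L / Q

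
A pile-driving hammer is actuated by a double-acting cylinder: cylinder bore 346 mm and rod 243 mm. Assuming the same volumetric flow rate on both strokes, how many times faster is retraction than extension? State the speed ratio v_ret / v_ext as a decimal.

Cap-side area A_cap = π/4 × (346 mm)² = 94020 mm^2
Rod-side annular area A_ann = π/4 × (346² − 243²) = 47650 mm^2
For equal Q, v ∝ 1/A, so v_ret/v_ext = A_cap/A_ann.

v_ret/v_ext ≈ 1.97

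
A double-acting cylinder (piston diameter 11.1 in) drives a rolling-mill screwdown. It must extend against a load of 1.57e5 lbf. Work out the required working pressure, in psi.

P ≈ 1620 psi

Cap-side area A_cap = π/4 × (11.1 in)² = 96.77 in^2
P = F / A = 1.57e5 lbf / A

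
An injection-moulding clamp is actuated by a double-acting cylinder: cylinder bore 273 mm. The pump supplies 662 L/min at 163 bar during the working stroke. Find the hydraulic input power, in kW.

Hydraulic power = P × Q

W ≈ 180 kW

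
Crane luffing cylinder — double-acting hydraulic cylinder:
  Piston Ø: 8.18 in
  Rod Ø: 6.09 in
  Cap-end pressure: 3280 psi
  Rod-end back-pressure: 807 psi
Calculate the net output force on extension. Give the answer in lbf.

Cap-side area A_cap = π/4 × (8.18 in)² = 52.55 in^2
Rod-side annular area A_ann = π/4 × (8.18² − 6.09²) = 23.42 in^2
Net thrust = P_cap·A_cap − P_rod·A_ann = 1.724e5 lbf − 18900 lbf

F ≈ 1.53e5 lbf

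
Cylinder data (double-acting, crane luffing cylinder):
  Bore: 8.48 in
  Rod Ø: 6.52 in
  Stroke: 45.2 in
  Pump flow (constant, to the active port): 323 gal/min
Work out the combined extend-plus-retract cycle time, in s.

Cap-side area A_cap = π/4 × (8.48 in)² = 56.48 in^2
Rod-side annular area A_ann = π/4 × (8.48² − 6.52²) = 23.09 in^2
t_ext = A_cap·L/Q = 2.053 s
t_ret = A_ann·L/Q = 0.8393 s
t_cycle = t_ext + t_ret

t ≈ 2.89 s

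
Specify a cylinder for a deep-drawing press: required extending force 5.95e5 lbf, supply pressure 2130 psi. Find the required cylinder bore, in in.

D ≈ 18.9 in

Extension force acts on the full piston face: F = P × (π/4)D².
D = √(4F / (πP)) = √(4 × 5.95e5 lbf / (π × 2130 psi))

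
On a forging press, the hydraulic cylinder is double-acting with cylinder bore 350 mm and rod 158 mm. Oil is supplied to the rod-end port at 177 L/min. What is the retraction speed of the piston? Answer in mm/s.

Rod-side annular area A_ann = π/4 × (350² − 158²) = 76600 mm^2
Flow into the rod-end port fills the annular volume.
v = Q / A

v ≈ 38.5 mm/s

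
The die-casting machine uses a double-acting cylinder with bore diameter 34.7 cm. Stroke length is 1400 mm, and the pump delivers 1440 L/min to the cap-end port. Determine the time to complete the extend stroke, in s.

Cap-side area A_cap = π/4 × (34.7 cm)² = 945.7 cm^2
Swept volume V = A × L; t = V / Q = A·L / Q

t ≈ 5.52 s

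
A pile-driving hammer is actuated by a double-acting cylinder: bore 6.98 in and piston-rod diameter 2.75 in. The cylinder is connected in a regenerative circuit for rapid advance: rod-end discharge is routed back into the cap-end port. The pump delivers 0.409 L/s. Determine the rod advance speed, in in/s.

In regeneration the rod-end outflow joins the pump flow into the cap end, so the net volume the pump must supply per unit advance equals the rod cross-section area.
Rod cross-section A_rod = π/4 × (2.75 in)² = 5.940 in^2
v = Q_pump / A_rod

v ≈ 4.20 in/s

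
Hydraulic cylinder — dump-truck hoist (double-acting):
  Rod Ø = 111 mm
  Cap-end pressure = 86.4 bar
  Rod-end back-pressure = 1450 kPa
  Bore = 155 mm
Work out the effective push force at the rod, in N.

Cap-side area A_cap = π/4 × (155 mm)² = 18870 mm^2
Rod-side annular area A_ann = π/4 × (155² − 111²) = 9192 mm^2
Net thrust = P_cap·A_cap − P_rod·A_ann = 1.630e5 N − 13330 N

F ≈ 1.50e5 N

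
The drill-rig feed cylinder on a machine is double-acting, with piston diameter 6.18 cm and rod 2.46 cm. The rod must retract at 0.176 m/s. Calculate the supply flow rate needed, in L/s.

Q ≈ 0.444 L/s

Rod-side annular area A_ann = π/4 × (6.18² − 2.46²) = 25.24 cm^2
Q = A × v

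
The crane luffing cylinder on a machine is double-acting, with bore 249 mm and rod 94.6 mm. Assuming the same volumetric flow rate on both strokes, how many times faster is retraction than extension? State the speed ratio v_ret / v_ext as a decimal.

v_ret/v_ext ≈ 1.17

Cap-side area A_cap = π/4 × (249 mm)² = 48700 mm^2
Rod-side annular area A_ann = π/4 × (249² − 94.6²) = 41670 mm^2
For equal Q, v ∝ 1/A, so v_ret/v_ext = A_cap/A_ann.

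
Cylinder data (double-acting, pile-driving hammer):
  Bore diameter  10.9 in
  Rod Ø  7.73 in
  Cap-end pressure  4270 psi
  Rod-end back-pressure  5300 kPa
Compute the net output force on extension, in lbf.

F ≈ 3.63e5 lbf

Cap-side area A_cap = π/4 × (10.9 in)² = 93.31 in^2
Rod-side annular area A_ann = π/4 × (10.9² − 7.73²) = 46.38 in^2
Net thrust = P_cap·A_cap − P_rod·A_ann = 3.984e5 lbf − 35650 lbf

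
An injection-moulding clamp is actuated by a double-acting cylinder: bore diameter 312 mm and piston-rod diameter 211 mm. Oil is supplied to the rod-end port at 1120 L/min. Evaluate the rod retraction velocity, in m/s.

v ≈ 0.450 m/s

Rod-side annular area A_ann = π/4 × (312² − 211²) = 41490 mm^2
Flow into the rod-end port fills the annular volume.
v = Q / A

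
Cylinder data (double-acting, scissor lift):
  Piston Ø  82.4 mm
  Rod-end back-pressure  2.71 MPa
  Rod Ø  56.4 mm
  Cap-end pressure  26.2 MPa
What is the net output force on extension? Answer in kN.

Cap-side area A_cap = π/4 × (82.4 mm)² = 5333 mm^2
Rod-side annular area A_ann = π/4 × (82.4² − 56.4²) = 2834 mm^2
Net thrust = P_cap·A_cap − P_rod·A_ann = 139.7 kN − 7.681 kN

F ≈ 132 kN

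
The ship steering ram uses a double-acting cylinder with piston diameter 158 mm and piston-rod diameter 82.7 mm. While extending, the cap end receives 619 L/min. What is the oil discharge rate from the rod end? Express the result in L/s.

Q_out ≈ 7.49 L/s

Cap-side area A_cap = π/4 × (158 mm)² = 19610 mm^2
Rod-side annular area A_ann = π/4 × (158² − 82.7²) = 14240 mm^2
Piston speed v = Q_in/A_cap; rod-end outflow Q_out = v × A_ann = Q_in × A_ann/A_cap.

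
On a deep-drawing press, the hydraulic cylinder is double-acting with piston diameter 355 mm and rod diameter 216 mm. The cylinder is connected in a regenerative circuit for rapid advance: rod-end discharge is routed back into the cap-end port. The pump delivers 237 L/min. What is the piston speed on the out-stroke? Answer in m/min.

v ≈ 6.47 m/min

In regeneration the rod-end outflow joins the pump flow into the cap end, so the net volume the pump must supply per unit advance equals the rod cross-section area.
Rod cross-section A_rod = π/4 × (216 mm)² = 36640 mm^2
v = Q_pump / A_rod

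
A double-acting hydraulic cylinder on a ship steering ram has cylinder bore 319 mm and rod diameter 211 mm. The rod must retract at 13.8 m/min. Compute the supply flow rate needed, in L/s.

Rod-side annular area A_ann = π/4 × (319² − 211²) = 44960 mm^2
Q = A × v

Q ≈ 10.3 L/s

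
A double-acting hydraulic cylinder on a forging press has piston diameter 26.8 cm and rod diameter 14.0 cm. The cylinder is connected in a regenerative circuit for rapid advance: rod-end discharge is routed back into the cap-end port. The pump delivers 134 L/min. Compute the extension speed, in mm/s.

In regeneration the rod-end outflow joins the pump flow into the cap end, so the net volume the pump must supply per unit advance equals the rod cross-section area.
Rod cross-section A_rod = π/4 × (14.0 cm)² = 153.9 cm^2
v = Q_pump / A_rod

v ≈ 145 mm/s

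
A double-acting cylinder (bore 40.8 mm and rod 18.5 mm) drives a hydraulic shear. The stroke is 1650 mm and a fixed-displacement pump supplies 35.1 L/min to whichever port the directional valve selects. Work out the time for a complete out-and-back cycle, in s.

t ≈ 6.62 s

Cap-side area A_cap = π/4 × (40.8 mm)² = 1307 mm^2
Rod-side annular area A_ann = π/4 × (40.8² − 18.5²) = 1039 mm^2
t_ext = A_cap·L/Q = 3.688 s
t_ret = A_ann·L/Q = 2.929 s
t_cycle = t_ext + t_ret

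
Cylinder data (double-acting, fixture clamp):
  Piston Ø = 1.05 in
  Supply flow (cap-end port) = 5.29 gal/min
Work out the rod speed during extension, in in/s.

v ≈ 23.5 in/s

Cap-side area A_cap = π/4 × (1.05 in)² = 0.8659 in^2
v = Q / A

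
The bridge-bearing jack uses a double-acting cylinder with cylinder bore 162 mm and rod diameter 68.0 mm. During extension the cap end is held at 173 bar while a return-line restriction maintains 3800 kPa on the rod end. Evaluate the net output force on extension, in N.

F ≈ 2.92e5 N

Cap-side area A_cap = π/4 × (162 mm)² = 20610 mm^2
Rod-side annular area A_ann = π/4 × (162² − 68.0²) = 16980 mm^2
Net thrust = P_cap·A_cap − P_rod·A_ann = 3.566e5 N − 64530 N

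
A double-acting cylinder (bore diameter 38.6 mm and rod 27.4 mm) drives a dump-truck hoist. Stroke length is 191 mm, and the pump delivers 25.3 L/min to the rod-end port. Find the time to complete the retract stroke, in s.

t ≈ 0.263 s

Rod-side annular area A_ann = π/4 × (38.6² − 27.4²) = 580.6 mm^2
Swept volume V = A × L; t = V / Q = A·L / Q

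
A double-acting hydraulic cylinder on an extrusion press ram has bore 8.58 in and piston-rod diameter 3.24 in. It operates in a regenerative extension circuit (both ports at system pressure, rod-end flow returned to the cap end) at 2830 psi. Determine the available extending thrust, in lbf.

F ≈ 23300 lbf

With equal pressure on both faces, forces on the annular region cancel; the net push is pressure × rod cross-section.
Rod cross-section A_rod = π/4 × (3.24 in)² = 8.245 in^2
F = P × A_rod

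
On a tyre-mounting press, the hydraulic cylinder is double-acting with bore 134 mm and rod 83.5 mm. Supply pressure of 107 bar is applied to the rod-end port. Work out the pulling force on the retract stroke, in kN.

Rod-side annular area A_ann = π/4 × (134² − 83.5²) = 8627 mm^2
On retraction the pressure acts on the annular area (bore minus rod).
F = P × A_ann

F ≈ 92.3 kN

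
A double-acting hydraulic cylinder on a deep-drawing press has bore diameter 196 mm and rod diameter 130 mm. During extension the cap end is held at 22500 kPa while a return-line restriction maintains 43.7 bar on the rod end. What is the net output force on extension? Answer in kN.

F ≈ 605 kN

Cap-side area A_cap = π/4 × (196 mm)² = 30170 mm^2
Rod-side annular area A_ann = π/4 × (196² − 130²) = 16900 mm^2
Net thrust = P_cap·A_cap − P_rod·A_ann = 678.9 kN − 73.85 kN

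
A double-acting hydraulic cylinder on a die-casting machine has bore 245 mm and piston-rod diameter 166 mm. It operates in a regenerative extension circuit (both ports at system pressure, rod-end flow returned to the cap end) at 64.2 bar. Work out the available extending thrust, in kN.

F ≈ 139 kN

With equal pressure on both faces, forces on the annular region cancel; the net push is pressure × rod cross-section.
Rod cross-section A_rod = π/4 × (166 mm)² = 21640 mm^2
F = P × A_rod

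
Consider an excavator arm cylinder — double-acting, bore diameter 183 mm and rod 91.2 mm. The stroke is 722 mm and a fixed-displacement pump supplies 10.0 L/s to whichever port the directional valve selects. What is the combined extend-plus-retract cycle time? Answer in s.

t ≈ 3.33 s

Cap-side area A_cap = π/4 × (183 mm)² = 26300 mm^2
Rod-side annular area A_ann = π/4 × (183² − 91.2²) = 19770 mm^2
t_ext = A_cap·L/Q = 1.899 s
t_ret = A_ann·L/Q = 1.427 s
t_cycle = t_ext + t_ret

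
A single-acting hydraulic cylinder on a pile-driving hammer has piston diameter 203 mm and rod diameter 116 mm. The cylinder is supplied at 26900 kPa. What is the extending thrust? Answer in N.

Cap-side area A_cap = π/4 × (203 mm)² = 32370 mm^2
F = P × A_cap = 26900 kPa × A_cap

F ≈ 8.71e5 N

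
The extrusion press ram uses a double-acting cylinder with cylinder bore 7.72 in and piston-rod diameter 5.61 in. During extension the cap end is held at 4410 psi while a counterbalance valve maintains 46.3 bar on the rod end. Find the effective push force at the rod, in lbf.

Cap-side area A_cap = π/4 × (7.72 in)² = 46.81 in^2
Rod-side annular area A_ann = π/4 × (7.72² − 5.61²) = 22.09 in^2
Net thrust = P_cap·A_cap − P_rod·A_ann = 2.064e5 lbf − 14830 lbf

F ≈ 1.92e5 lbf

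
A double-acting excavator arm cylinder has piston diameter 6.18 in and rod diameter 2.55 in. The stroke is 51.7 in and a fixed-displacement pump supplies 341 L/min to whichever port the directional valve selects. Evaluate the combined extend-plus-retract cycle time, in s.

Cap-side area A_cap = π/4 × (6.18 in)² = 30.00 in^2
Rod-side annular area A_ann = π/4 × (6.18² − 2.55²) = 24.89 in^2
t_ext = A_cap·L/Q = 4.472 s
t_ret = A_ann·L/Q = 3.710 s
t_cycle = t_ext + t_ret

t ≈ 8.18 s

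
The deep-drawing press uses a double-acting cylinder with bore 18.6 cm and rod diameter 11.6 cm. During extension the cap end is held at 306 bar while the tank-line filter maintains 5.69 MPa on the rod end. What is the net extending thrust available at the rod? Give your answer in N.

F ≈ 7.37e5 N

Cap-side area A_cap = π/4 × (18.6 cm)² = 271.7 cm^2
Rod-side annular area A_ann = π/4 × (18.6² − 11.6²) = 166.0 cm^2
Net thrust = P_cap·A_cap − P_rod·A_ann = 8.315e5 N − 94470 N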